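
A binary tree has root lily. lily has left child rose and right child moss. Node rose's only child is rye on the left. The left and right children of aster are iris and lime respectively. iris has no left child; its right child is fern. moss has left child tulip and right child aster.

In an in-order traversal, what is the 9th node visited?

lime

In-order visits the left subtree, then the node, then the right subtree.
At lily: go left to rose.
  At rose: go left to rye.
    rye is a leaf — visit rye.
  Visit rose.
  At rose: no right child.
Visit lily.
At lily: go right to moss.
  At moss: go left to tulip.
    tulip is a leaf — visit tulip.
  Visit moss.
  At moss: go right to aster.
    At aster: go left to iris.
      At iris: no left child.
      Visit iris.
      At iris: go right to fern.
        fern is a leaf — visit fern.
    Visit aster.
    At aster: go right to lime.
      lime is a leaf — visit lime.
Full in-order sequence: rye, rose, lily, tulip, moss, iris, fern, aster, lime.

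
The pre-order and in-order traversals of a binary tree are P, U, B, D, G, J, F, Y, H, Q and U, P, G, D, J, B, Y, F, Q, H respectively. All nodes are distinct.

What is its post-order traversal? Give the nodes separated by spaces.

U G J D Y Q H F B P

The first element of pre-order is the root; it splits in-order into left and right subtrees.
Root P: left subtree has 1 node {U}, right has 8 {G, D, J, B, Y, F, Q, H}.
  Root B: left subtree has 3 nodes {G, D, J}, right has 4 {Y, F, Q, H}.
    Root D: left subtree has 1 node {G}, right has 1 {J}.
    Root F: left subtree has 1 node {Y}, right has 2 {Q, H}.
      Root H: left subtree has 1 node {Q}, right has 0 { }.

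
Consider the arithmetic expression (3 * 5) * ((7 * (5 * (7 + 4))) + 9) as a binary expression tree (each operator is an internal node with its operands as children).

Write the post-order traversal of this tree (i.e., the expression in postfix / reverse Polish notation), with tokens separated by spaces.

Post-order on an expression tree gives postfix notation: for each operator, emit left operand, right operand, then the operator.

3 5 * 7 5 7 4 + * * 9 + *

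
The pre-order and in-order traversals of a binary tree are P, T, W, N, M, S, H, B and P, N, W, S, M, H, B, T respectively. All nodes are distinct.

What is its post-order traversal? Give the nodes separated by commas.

N, S, B, H, M, W, T, P

The first element of pre-order is the root; it splits in-order into left and right subtrees.
Root P: left subtree has 0 nodes { }, right has 7 {N, W, S, M, H, B, T}.
  Root T: left subtree has 6 nodes {N, W, S, M, H, B}, right has 0 { }.
    Root W: left subtree has 1 node {N}, right has 4 {S, M, H, B}.
      Root M: left subtree has 1 node {S}, right has 2 {H, B}.
        Root H: left subtree has 0 nodes { }, right has 1 {B}.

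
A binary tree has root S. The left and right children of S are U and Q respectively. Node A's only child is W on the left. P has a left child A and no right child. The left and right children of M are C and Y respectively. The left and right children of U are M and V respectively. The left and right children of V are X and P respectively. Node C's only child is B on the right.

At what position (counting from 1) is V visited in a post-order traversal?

Post-order visits the left subtree, then the right subtree, then the node.
At S: go left to U.
  At U: go left to M.
    At M: go left to C.
      At C: no left child.
      At C: go right to B.
        B is a leaf — visit B.
      Visit C.
    At M: go right to Y.
      Y is a leaf — visit Y.
    Visit M.
  At U: go right to V.
    At V: go left to X.
      X is a leaf — visit X.
    At V: go right to P.
      At P: go left to A.
        At A: go left to W.
          W is a leaf — visit W.
        At A: no right child.
        Visit A.
      At P: no right child.
      Visit P.
    Visit V.
  Visit U.
At S: go right to Q.
  Q is a leaf — visit Q.
Visit S.
Full post-order sequence: B, C, Y, M, X, W, A, P, V, U, Q, S.

9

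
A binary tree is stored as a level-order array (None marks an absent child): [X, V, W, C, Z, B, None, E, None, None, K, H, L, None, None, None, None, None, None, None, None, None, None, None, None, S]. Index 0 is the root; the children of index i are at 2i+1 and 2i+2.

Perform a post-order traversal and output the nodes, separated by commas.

E, C, K, Z, V, H, S, L, B, W, X

Post-order visits the left subtree, then the right subtree, then the node.
At X: go left to V.
  At V: go left to C.
    At C: go left to E.
      E is a leaf — visit E.
    At C: no right child.
    Visit C.
  At V: go right to Z.
    At Z: no left child.
    At Z: go right to K.
      K is a leaf — visit K.
    Visit Z.
  Visit V.
At X: go right to W.
  At W: go left to B.
    At B: go left to H.
      H is a leaf — visit H.
    At B: go right to L.
      At L: go left to S.
        S is a leaf — visit S.
      At L: no right child.
      Visit L.
    Visit B.
  At W: no right child.
  Visit W.
Visit X.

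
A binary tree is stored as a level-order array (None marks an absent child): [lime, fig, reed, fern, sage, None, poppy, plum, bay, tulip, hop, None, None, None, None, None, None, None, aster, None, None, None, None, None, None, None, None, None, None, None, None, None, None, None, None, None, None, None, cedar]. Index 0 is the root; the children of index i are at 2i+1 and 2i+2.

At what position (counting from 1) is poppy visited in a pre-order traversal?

12

Pre-order visits the node, then its left subtree, then its right subtree.
Visit lime.
At lime: go left to fig.
  Visit fig.
  At fig: go left to fern.
    Visit fern.
    At fern: go left to plum.
      plum is a leaf — visit plum.
    At fern: go right to bay.
      Visit bay.
      At bay: no left child.
      At bay: go right to aster.
        Visit aster.
        At aster: no left child.
        At aster: go right to cedar.
          cedar is a leaf — visit cedar.
  At fig: go right to sage.
    Visit sage.
    At sage: go left to tulip.
      tulip is a leaf — visit tulip.
    At sage: go right to hop.
      hop is a leaf — visit hop.
At lime: go right to reed.
  Visit reed.
  At reed: no left child.
  At reed: go right to poppy.
    poppy is a leaf — visit poppy.
Full pre-order sequence: lime, fig, fern, plum, bay, aster, cedar, sage, tulip, hop, reed, poppy.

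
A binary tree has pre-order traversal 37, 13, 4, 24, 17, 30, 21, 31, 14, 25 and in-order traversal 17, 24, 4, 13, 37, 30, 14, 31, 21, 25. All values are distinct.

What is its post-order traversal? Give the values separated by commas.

17, 24, 4, 13, 14, 31, 25, 21, 30, 37

The first element of pre-order is the root; it splits in-order into left and right subtrees.
Root 37: left subtree has 4 nodes {17, 24, 4, 13}, right has 5 {30, 14, 31, 21, 25}.
  Root 13: left subtree has 3 nodes {17, 24, 4}, right has 0 { }.
    Root 4: left subtree has 2 nodes {17, 24}, right has 0 { }.
      Root 24: left subtree has 1 node {17}, right has 0 { }.
  Root 30: left subtree has 0 nodes { }, right has 4 {14, 31, 21, 25}.
    Root 21: left subtree has 2 nodes {14, 31}, right has 1 {25}.
      Root 31: left subtree has 1 node {14}, right has 0 { }.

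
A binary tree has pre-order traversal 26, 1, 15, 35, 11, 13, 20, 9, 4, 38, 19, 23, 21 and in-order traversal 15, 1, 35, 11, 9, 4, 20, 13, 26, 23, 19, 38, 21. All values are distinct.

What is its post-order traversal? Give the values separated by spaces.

15 4 9 20 13 11 35 1 23 19 21 38 26

The first element of pre-order is the root; it splits in-order into left and right subtrees.
Root 26: left subtree has 8 nodes {15, 1, 35, 11, 9, 4, 20, 13}, right has 4 {23, 19, 38, 21}.
  Root 1: left subtree has 1 node {15}, right has 6 {35, 11, 9, 4, 20, 13}.
    Root 35: left subtree has 0 nodes { }, right has 5 {11, 9, 4, 20, 13}.
      Root 11: left subtree has 0 nodes { }, right has 4 {9, 4, 20, 13}.
        Root 13: left subtree has 3 nodes {9, 4, 20}, right has 0 { }.
          Root 20: left subtree has 2 nodes {9, 4}, right has 0 { }.
            Root 9: left subtree has 0 nodes { }, right has 1 {4}.
  Root 38: left subtree has 2 nodes {23, 19}, right has 1 {21}.
    Root 19: left subtree has 1 node {23}, right has 0 { }.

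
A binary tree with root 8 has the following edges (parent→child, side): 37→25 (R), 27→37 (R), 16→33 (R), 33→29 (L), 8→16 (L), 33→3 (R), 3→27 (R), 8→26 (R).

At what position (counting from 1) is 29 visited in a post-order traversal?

1

Post-order visits the left subtree, then the right subtree, then the node.
At 8: go left to 16.
  At 16: no left child.
  At 16: go right to 33.
    At 33: go left to 29.
      29 is a leaf — visit 29.
    At 33: go right to 3.
      At 3: no left child.
      At 3: go right to 27.
        At 27: no left child.
        At 27: go right to 37.
          At 37: no left child.
          At 37: go right to 25.
            25 is a leaf — visit 25.
          Visit 37.
        Visit 27.
      Visit 3.
    Visit 33.
  Visit 16.
At 8: go right to 26.
  26 is a leaf — visit 26.
Visit 8.
Full post-order sequence: 29, 25, 37, 27, 3, 33, 16, 26, 8.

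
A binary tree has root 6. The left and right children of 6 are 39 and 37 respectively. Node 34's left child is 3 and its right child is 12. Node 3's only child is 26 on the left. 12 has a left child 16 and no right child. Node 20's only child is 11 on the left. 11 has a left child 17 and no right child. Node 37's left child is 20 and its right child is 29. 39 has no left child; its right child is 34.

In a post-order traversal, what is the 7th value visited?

17

Post-order visits the left subtree, then the right subtree, then the node.
At 6: go left to 39.
  At 39: no left child.
  At 39: go right to 34.
    At 34: go left to 3.
      At 3: go left to 26.
        26 is a leaf — visit 26.
      At 3: no right child.
      Visit 3.
    At 34: go right to 12.
      At 12: go left to 16.
        16 is a leaf — visit 16.
      At 12: no right child.
      Visit 12.
    Visit 34.
  Visit 39.
At 6: go right to 37.
  At 37: go left to 20.
    At 20: go left to 11.
      At 11: go left to 17.
        17 is a leaf — visit 17.
      At 11: no right child.
      Visit 11.
    At 20: no right child.
    Visit 20.
  At 37: go right to 29.
    29 is a leaf — visit 29.
  Visit 37.
Visit 6.
Full post-order sequence: 26, 3, 16, 12, 34, 39, 17, 11, 20, 29, 37, 6.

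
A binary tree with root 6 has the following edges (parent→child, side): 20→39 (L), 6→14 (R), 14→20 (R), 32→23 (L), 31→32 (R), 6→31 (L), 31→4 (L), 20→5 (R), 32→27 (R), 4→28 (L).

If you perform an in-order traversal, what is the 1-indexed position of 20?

10

In-order visits the left subtree, then the node, then the right subtree.
At 6: go left to 31.
  At 31: go left to 4.
    At 4: go left to 28.
      28 is a leaf — visit 28.
    Visit 4.
    At 4: no right child.
  Visit 31.
  At 31: go right to 32.
    At 32: go left to 23.
      23 is a leaf — visit 23.
    Visit 32.
    At 32: go right to 27.
      27 is a leaf — visit 27.
Visit 6.
At 6: go right to 14.
  At 14: no left child.
  Visit 14.
  At 14: go right to 20.
    At 20: go left to 39.
      39 is a leaf — visit 39.
    Visit 20.
    At 20: go right to 5.
      5 is a leaf — visit 5.
Full in-order sequence: 28, 4, 31, 23, 32, 27, 6, 14, 39, 20, 5.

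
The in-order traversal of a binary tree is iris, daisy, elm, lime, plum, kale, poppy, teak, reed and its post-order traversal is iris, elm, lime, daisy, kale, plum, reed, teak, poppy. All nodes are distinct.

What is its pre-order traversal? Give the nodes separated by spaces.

poppy plum daisy iris lime elm kale teak reed

The last element of post-order is the root; it splits in-order into left and right subtrees.
Root poppy: left subtree has 6 nodes {iris, daisy, elm, lime, plum, kale}, right has 2 {teak, reed}.
  Root plum: left subtree has 4 nodes {iris, daisy, elm, lime}, right has 1 {kale}.
    Root daisy: left subtree has 1 node {iris}, right has 2 {elm, lime}.
      Root lime: left subtree has 1 node {elm}, right has 0 { }.
  Root teak: left subtree has 0 nodes { }, right has 1 {reed}.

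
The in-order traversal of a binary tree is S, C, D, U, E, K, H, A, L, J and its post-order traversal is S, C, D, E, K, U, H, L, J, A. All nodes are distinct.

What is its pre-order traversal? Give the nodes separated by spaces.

The last element of post-order is the root; it splits in-order into left and right subtrees.
Root A: left subtree has 7 nodes {S, C, D, U, E, K, H}, right has 2 {L, J}.
  Root H: left subtree has 6 nodes {S, C, D, U, E, K}, right has 0 { }.
    Root U: left subtree has 3 nodes {S, C, D}, right has 2 {E, K}.
      Root D: left subtree has 2 nodes {S, C}, right has 0 { }.
        Root C: left subtree has 1 node {S}, right has 0 { }.
      Root K: left subtree has 1 node {E}, right has 0 { }.
  Root J: left subtree has 1 node {L}, right has 0 { }.

A H U D C S K E J L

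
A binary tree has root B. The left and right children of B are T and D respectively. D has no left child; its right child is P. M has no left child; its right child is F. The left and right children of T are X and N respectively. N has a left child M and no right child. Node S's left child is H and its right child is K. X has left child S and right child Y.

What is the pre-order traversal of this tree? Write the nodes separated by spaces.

Pre-order visits the node, then its left subtree, then its right subtree.
Visit B.
At B: go left to T.
  Visit T.
  At T: go left to X.
    Visit X.
    At X: go left to S.
      Visit S.
      At S: go left to H.
        H is a leaf — visit H.
      At S: go right to K.
        K is a leaf — visit K.
    At X: go right to Y.
      Y is a leaf — visit Y.
  At T: go right to N.
    Visit N.
    At N: go left to M.
      Visit M.
      At M: no left child.
      At M: go right to F.
        F is a leaf — visit F.
    At N: no right child.
At B: go right to D.
  Visit D.
  At D: no left child.
  At D: go right to P.
    P is a leaf — visit P.

B T X S H K Y N M F D P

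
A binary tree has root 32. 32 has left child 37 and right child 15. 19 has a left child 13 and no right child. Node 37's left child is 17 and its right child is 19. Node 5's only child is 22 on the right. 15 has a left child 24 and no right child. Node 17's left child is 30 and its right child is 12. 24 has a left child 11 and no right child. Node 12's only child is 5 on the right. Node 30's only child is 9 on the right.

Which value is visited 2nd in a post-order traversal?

30

Post-order visits the left subtree, then the right subtree, then the node.
At 32: go left to 37.
  At 37: go left to 17.
    At 17: go left to 30.
      At 30: no left child.
      At 30: go right to 9.
        9 is a leaf — visit 9.
      Visit 30.
    At 17: go right to 12.
      At 12: no left child.
      At 12: go right to 5.
        At 5: no left child.
        At 5: go right to 22.
          22 is a leaf — visit 22.
        Visit 5.
      Visit 12.
    Visit 17.
  At 37: go right to 19.
    At 19: go left to 13.
      13 is a leaf — visit 13.
    At 19: no right child.
    Visit 19.
  Visit 37.
At 32: go right to 15.
  At 15: go left to 24.
    At 24: go left to 11.
      11 is a leaf — visit 11.
    At 24: no right child.
    Visit 24.
  At 15: no right child.
  Visit 15.
Visit 32.
Full post-order sequence: 9, 30, 22, 5, 12, 17, 13, 19, 37, 11, 24, 15, 32.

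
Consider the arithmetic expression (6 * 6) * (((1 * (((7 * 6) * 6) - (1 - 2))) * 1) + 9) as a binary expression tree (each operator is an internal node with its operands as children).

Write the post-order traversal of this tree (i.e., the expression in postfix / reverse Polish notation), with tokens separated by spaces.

Post-order on an expression tree gives postfix notation: for each operator, emit left operand, right operand, then the operator.

6 6 * 1 7 6 * 6 * 1 2 - - * 1 * 9 + *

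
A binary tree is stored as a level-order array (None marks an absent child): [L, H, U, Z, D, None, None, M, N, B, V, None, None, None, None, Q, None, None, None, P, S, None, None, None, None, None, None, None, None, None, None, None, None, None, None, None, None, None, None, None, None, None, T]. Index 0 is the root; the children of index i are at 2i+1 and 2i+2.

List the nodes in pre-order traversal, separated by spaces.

Pre-order visits the node, then its left subtree, then its right subtree.
Visit L.
At L: go left to H.
  Visit H.
  At H: go left to Z.
    Visit Z.
    At Z: go left to M.
      Visit M.
      At M: go left to Q.
        Q is a leaf — visit Q.
      At M: no right child.
    At Z: go right to N.
      N is a leaf — visit N.
  At H: go right to D.
    Visit D.
    At D: go left to B.
      Visit B.
      At B: go left to P.
        P is a leaf — visit P.
      At B: go right to S.
        Visit S.
        At S: no left child.
        At S: go right to T.
          T is a leaf — visit T.
    At D: go right to V.
      V is a leaf — visit V.
At L: go right to U.
  U is a leaf — visit U.

L H Z M Q N D B P S T V U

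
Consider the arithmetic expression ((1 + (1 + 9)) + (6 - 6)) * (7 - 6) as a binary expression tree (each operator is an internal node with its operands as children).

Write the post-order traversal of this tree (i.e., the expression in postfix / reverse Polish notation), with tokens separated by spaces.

1 1 9 + + 6 6 - + 7 6 - *

Post-order on an expression tree gives postfix notation: for each operator, emit left operand, right operand, then the operator.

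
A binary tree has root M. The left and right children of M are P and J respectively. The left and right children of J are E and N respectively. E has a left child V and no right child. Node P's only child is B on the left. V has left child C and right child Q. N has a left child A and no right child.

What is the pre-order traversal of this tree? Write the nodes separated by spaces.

M P B J E V C Q N A

Pre-order visits the node, then its left subtree, then its right subtree.
Visit M.
At M: go left to P.
  Visit P.
  At P: go left to B.
    B is a leaf — visit B.
  At P: no right child.
At M: go right to J.
  Visit J.
  At J: go left to E.
    Visit E.
    At E: go left to V.
      Visit V.
      At V: go left to C.
        C is a leaf — visit C.
      At V: go right to Q.
        Q is a leaf — visit Q.
    At E: no right child.
  At J: go right to N.
    Visit N.
    At N: go left to A.
      A is a leaf — visit A.
    At N: no right child.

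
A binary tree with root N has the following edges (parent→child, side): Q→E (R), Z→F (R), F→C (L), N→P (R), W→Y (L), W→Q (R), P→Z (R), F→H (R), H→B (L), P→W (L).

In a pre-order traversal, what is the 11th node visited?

B

Pre-order visits the node, then its left subtree, then its right subtree.
Visit N.
At N: no left child.
At N: go right to P.
  Visit P.
  At P: go left to W.
    Visit W.
    At W: go left to Y.
      Y is a leaf — visit Y.
    At W: go right to Q.
      Visit Q.
      At Q: no left child.
      At Q: go right to E.
        E is a leaf — visit E.
  At P: go right to Z.
    Visit Z.
    At Z: no left child.
    At Z: go right to F.
      Visit F.
      At F: go left to C.
        C is a leaf — visit C.
      At F: go right to H.
        Visit H.
        At H: go left to B.
          B is a leaf — visit B.
        At H: no right child.
Full pre-order sequence: N, P, W, Y, Q, E, Z, F, C, H, B.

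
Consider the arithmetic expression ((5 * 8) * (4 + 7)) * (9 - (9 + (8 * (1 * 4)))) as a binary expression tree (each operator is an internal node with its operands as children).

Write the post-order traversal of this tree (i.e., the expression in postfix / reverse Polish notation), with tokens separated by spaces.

Post-order on an expression tree gives postfix notation: for each operator, emit left operand, right operand, then the operator.

5 8 * 4 7 + * 9 9 8 1 4 * * + - *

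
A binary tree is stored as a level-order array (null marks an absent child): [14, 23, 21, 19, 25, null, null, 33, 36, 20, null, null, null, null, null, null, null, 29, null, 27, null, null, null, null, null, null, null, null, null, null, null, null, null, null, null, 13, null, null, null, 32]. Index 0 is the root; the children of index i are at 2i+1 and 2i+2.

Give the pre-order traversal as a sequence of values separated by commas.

14, 23, 19, 33, 36, 29, 13, 25, 20, 27, 32, 21

Pre-order visits the node, then its left subtree, then its right subtree.
Visit 14.
At 14: go left to 23.
  Visit 23.
  At 23: go left to 19.
    Visit 19.
    At 19: go left to 33.
      33 is a leaf — visit 33.
    At 19: go right to 36.
      Visit 36.
      At 36: go left to 29.
        Visit 29.
        At 29: go left to 13.
          13 is a leaf — visit 13.
        At 29: no right child.
      At 36: no right child.
  At 23: go right to 25.
    Visit 25.
    At 25: go left to 20.
      Visit 20.
      At 20: go left to 27.
        Visit 27.
        At 27: go left to 32.
          32 is a leaf — visit 32.
        At 27: no right child.
      At 20: no right child.
    At 25: no right child.
At 14: go right to 21.
  21 is a leaf — visit 21.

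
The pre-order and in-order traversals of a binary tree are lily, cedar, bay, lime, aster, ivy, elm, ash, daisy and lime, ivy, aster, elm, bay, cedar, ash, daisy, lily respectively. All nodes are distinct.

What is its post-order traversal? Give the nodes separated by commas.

ivy, elm, aster, lime, bay, daisy, ash, cedar, lily

The first element of pre-order is the root; it splits in-order into left and right subtrees.
Root lily: left subtree has 8 nodes {lime, ivy, aster, elm, bay, cedar, ash, daisy}, right has 0 { }.
  Root cedar: left subtree has 5 nodes {lime, ivy, aster, elm, bay}, right has 2 {ash, daisy}.
    Root bay: left subtree has 4 nodes {lime, ivy, aster, elm}, right has 0 { }.
      Root lime: left subtree has 0 nodes { }, right has 3 {ivy, aster, elm}.
        Root aster: left subtree has 1 node {ivy}, right has 1 {elm}.
    Root ash: left subtree has 0 nodes { }, right has 1 {daisy}.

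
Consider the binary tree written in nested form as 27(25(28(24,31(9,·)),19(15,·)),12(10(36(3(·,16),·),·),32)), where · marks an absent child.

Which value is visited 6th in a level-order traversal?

10

Level-order visits nodes level by level from the root, left to right within each level.
Level 0: 27
Level 1: 25, 12
Level 2: 28, 19, 10, 32
Level 3: 24, 31, 15, 36
Level 4: 9, 3
Level 5: 16
Full level-order sequence: 27, 25, 12, 28, 19, 10, 32, 24, 31, 15, 36, 9, 3, 16.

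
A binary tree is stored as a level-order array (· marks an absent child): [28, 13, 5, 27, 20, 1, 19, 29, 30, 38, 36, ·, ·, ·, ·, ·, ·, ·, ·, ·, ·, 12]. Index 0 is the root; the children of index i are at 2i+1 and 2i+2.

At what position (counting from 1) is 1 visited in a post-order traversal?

Post-order visits the left subtree, then the right subtree, then the node.
At 28: go left to 13.
  At 13: go left to 27.
    At 27: go left to 29.
      29 is a leaf — visit 29.
    At 27: go right to 30.
      30 is a leaf — visit 30.
    Visit 27.
  At 13: go right to 20.
    At 20: go left to 38.
      38 is a leaf — visit 38.
    At 20: go right to 36.
      At 36: go left to 12.
        12 is a leaf — visit 12.
      At 36: no right child.
      Visit 36.
    Visit 20.
  Visit 13.
At 28: go right to 5.
  At 5: go left to 1.
    1 is a leaf — visit 1.
  At 5: go right to 19.
    19 is a leaf — visit 19.
  Visit 5.
Visit 28.
Full post-order sequence: 29, 30, 27, 38, 12, 36, 20, 13, 1, 19, 5, 28.

9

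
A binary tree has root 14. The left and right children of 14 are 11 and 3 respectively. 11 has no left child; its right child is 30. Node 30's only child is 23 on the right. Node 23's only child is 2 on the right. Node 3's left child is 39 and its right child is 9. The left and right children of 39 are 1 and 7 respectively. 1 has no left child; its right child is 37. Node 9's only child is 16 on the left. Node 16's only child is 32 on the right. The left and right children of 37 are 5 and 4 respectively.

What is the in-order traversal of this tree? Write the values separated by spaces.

In-order visits the left subtree, then the node, then the right subtree.
At 14: go left to 11.
  At 11: no left child.
  Visit 11.
  At 11: go right to 30.
    At 30: no left child.
    Visit 30.
    At 30: go right to 23.
      At 23: no left child.
      Visit 23.
      At 23: go right to 2.
        2 is a leaf — visit 2.
Visit 14.
At 14: go right to 3.
  At 3: go left to 39.
    At 39: go left to 1.
      At 1: no left child.
      Visit 1.
      At 1: go right to 37.
        At 37: go left to 5.
          5 is a leaf — visit 5.
        Visit 37.
        At 37: go right to 4.
          4 is a leaf — visit 4.
    Visit 39.
    At 39: go right to 7.
      7 is a leaf — visit 7.
  Visit 3.
  At 3: go right to 9.
    At 9: go left to 16.
      At 16: no left child.
      Visit 16.
      At 16: go right to 32.
        32 is a leaf — visit 32.
    Visit 9.
    At 9: no right child.

11 30 23 2 14 1 5 37 4 39 7 3 16 32 9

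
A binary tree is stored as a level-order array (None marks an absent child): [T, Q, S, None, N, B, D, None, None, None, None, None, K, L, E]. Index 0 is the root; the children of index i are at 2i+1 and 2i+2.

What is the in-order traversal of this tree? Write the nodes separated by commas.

Q, N, T, B, K, S, L, D, E

In-order visits the left subtree, then the node, then the right subtree.
At T: go left to Q.
  At Q: no left child.
  Visit Q.
  At Q: go right to N.
    N is a leaf — visit N.
Visit T.
At T: go right to S.
  At S: go left to B.
    At B: no left child.
    Visit B.
    At B: go right to K.
      K is a leaf — visit K.
  Visit S.
  At S: go right to D.
    At D: go left to L.
      L is a leaf — visit L.
    Visit D.
    At D: go right to E.
      E is a leaf — visit E.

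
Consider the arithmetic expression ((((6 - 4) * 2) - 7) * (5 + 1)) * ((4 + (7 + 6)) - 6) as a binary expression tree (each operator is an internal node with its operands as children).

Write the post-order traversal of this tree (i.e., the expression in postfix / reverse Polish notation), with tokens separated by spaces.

Post-order on an expression tree gives postfix notation: for each operator, emit left operand, right operand, then the operator.

6 4 - 2 * 7 - 5 1 + * 4 7 6 + + 6 - *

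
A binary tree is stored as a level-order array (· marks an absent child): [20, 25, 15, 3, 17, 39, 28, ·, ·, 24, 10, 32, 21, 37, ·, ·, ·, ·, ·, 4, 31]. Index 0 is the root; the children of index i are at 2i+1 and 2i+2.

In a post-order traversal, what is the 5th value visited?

10

Post-order visits the left subtree, then the right subtree, then the node.
At 20: go left to 25.
  At 25: go left to 3.
    3 is a leaf — visit 3.
  At 25: go right to 17.
    At 17: go left to 24.
      At 24: go left to 4.
        4 is a leaf — visit 4.
      At 24: go right to 31.
        31 is a leaf — visit 31.
      Visit 24.
    At 17: go right to 10.
      10 is a leaf — visit 10.
    Visit 17.
  Visit 25.
At 20: go right to 15.
  At 15: go left to 39.
    At 39: go left to 32.
      32 is a leaf — visit 32.
    At 39: go right to 21.
      21 is a leaf — visit 21.
    Visit 39.
  At 15: go right to 28.
    At 28: go left to 37.
      37 is a leaf — visit 37.
    At 28: no right child.
    Visit 28.
  Visit 15.
Visit 20.
Full post-order sequence: 3, 4, 31, 24, 10, 17, 25, 32, 21, 39, 37, 28, 15, 20.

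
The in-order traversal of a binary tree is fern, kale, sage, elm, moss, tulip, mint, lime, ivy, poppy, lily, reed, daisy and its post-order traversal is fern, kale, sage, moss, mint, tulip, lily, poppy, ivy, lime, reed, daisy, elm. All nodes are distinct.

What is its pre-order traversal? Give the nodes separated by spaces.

The last element of post-order is the root; it splits in-order into left and right subtrees.
Root elm: left subtree has 3 nodes {fern, kale, sage}, right has 9 {moss, tulip, mint, lime, ivy, poppy, lily, reed, daisy}.
  Root sage: left subtree has 2 nodes {fern, kale}, right has 0 { }.
    Root kale: left subtree has 1 node {fern}, right has 0 { }.
  Root daisy: left subtree has 8 nodes {moss, tulip, mint, lime, ivy, poppy, lily, reed}, right has 0 { }.
    Root reed: left subtree has 7 nodes {moss, tulip, mint, lime, ivy, poppy, lily}, right has 0 { }.
      Root lime: left subtree has 3 nodes {moss, tulip, mint}, right has 3 {ivy, poppy, lily}.
        Root tulip: left subtree has 1 node {moss}, right has 1 {mint}.
        Root ivy: left subtree has 0 nodes { }, right has 2 {poppy, lily}.
          Root poppy: left subtree has 0 nodes { }, right has 1 {lily}.

elm sage kale fern daisy reed lime tulip moss mint ivy poppy lily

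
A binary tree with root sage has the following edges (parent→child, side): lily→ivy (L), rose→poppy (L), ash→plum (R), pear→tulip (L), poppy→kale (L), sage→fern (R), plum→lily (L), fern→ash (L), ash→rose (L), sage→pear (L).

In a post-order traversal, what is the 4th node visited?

poppy

Post-order visits the left subtree, then the right subtree, then the node.
At sage: go left to pear.
  At pear: go left to tulip.
    tulip is a leaf — visit tulip.
  At pear: no right child.
  Visit pear.
At sage: go right to fern.
  At fern: go left to ash.
    At ash: go left to rose.
      At rose: go left to poppy.
        At poppy: go left to kale.
          kale is a leaf — visit kale.
        At poppy: no right child.
        Visit poppy.
      At rose: no right child.
      Visit rose.
    At ash: go right to plum.
      At plum: go left to lily.
        At lily: go left to ivy.
          ivy is a leaf — visit ivy.
        At lily: no right child.
        Visit lily.
      At plum: no right child.
      Visit plum.
    Visit ash.
  At fern: no right child.
  Visit fern.
Visit sage.
Full post-order sequence: tulip, pear, kale, poppy, rose, ivy, lily, plum, ash, fern, sage.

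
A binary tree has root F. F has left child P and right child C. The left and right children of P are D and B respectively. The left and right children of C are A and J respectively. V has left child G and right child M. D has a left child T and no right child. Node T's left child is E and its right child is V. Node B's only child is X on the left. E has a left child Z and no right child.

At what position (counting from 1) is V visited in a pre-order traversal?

7

Pre-order visits the node, then its left subtree, then its right subtree.
Visit F.
At F: go left to P.
  Visit P.
  At P: go left to D.
    Visit D.
    At D: go left to T.
      Visit T.
      At T: go left to E.
        Visit E.
        At E: go left to Z.
          Z is a leaf — visit Z.
        At E: no right child.
      At T: go right to V.
        Visit V.
        At V: go left to G.
          G is a leaf — visit G.
        At V: go right to M.
          M is a leaf — visit M.
    At D: no right child.
  At P: go right to B.
    Visit B.
    At B: go left to X.
      X is a leaf — visit X.
    At B: no right child.
At F: go right to C.
  Visit C.
  At C: go left to A.
    A is a leaf — visit A.
  At C: go right to J.
    J is a leaf — visit J.
Full pre-order sequence: F, P, D, T, E, Z, V, G, M, B, X, C, A, J.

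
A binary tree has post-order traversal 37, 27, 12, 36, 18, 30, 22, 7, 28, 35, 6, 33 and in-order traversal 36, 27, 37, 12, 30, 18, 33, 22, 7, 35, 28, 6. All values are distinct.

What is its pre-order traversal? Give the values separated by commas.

33, 30, 36, 12, 27, 37, 18, 6, 35, 7, 22, 28

The last element of post-order is the root; it splits in-order into left and right subtrees.
Root 33: left subtree has 6 nodes {36, 27, 37, 12, 30, 18}, right has 5 {22, 7, 35, 28, 6}.
  Root 30: left subtree has 4 nodes {36, 27, 37, 12}, right has 1 {18}.
    Root 36: left subtree has 0 nodes { }, right has 3 {27, 37, 12}.
      Root 12: left subtree has 2 nodes {27, 37}, right has 0 { }.
        Root 27: left subtree has 0 nodes { }, right has 1 {37}.
  Root 6: left subtree has 4 nodes {22, 7, 35, 28}, right has 0 { }.
    Root 35: left subtree has 2 nodes {22, 7}, right has 1 {28}.
      Root 7: left subtree has 1 node {22}, right has 0 { }.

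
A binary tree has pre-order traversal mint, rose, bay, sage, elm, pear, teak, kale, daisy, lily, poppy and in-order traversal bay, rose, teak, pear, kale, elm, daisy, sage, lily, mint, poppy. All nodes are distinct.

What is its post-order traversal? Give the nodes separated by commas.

bay, teak, kale, pear, daisy, elm, lily, sage, rose, poppy, mint

The first element of pre-order is the root; it splits in-order into left and right subtrees.
Root mint: left subtree has 9 nodes {bay, rose, teak, pear, kale, elm, daisy, sage, lily}, right has 1 {poppy}.
  Root rose: left subtree has 1 node {bay}, right has 7 {teak, pear, kale, elm, daisy, sage, lily}.
    Root sage: left subtree has 5 nodes {teak, pear, kale, elm, daisy}, right has 1 {lily}.
      Root elm: left subtree has 3 nodes {teak, pear, kale}, right has 1 {daisy}.
        Root pear: left subtree has 1 node {teak}, right has 1 {kale}.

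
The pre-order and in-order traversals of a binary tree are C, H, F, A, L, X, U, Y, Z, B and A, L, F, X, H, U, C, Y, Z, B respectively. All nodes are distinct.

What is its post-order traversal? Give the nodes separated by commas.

The first element of pre-order is the root; it splits in-order into left and right subtrees.
Root C: left subtree has 6 nodes {A, L, F, X, H, U}, right has 3 {Y, Z, B}.
  Root H: left subtree has 4 nodes {A, L, F, X}, right has 1 {U}.
    Root F: left subtree has 2 nodes {A, L}, right has 1 {X}.
      Root A: left subtree has 0 nodes { }, right has 1 {L}.
  Root Y: left subtree has 0 nodes { }, right has 2 {Z, B}.
    Root Z: left subtree has 0 nodes { }, right has 1 {B}.

L, A, X, F, U, H, B, Z, Y, C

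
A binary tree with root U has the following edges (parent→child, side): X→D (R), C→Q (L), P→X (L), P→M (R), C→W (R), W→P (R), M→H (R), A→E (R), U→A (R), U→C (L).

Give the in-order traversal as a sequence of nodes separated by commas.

Q, C, W, X, D, P, M, H, U, A, E

In-order visits the left subtree, then the node, then the right subtree.
At U: go left to C.
  At C: go left to Q.
    Q is a leaf — visit Q.
  Visit C.
  At C: go right to W.
    At W: no left child.
    Visit W.
    At W: go right to P.
      At P: go left to X.
        At X: no left child.
        Visit X.
        At X: go right to D.
          D is a leaf — visit D.
      Visit P.
      At P: go right to M.
        At M: no left child.
        Visit M.
        At M: go right to H.
          H is a leaf — visit H.
Visit U.
At U: go right to A.
  At A: no left child.
  Visit A.
  At A: go right to E.
    E is a leaf — visit E.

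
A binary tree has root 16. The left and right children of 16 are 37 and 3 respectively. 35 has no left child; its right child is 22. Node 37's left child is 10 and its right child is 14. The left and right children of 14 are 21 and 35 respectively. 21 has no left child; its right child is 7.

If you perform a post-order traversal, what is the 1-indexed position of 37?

Post-order visits the left subtree, then the right subtree, then the node.
At 16: go left to 37.
  At 37: go left to 10.
    10 is a leaf — visit 10.
  At 37: go right to 14.
    At 14: go left to 21.
      At 21: no left child.
      At 21: go right to 7.
        7 is a leaf — visit 7.
      Visit 21.
    At 14: go right to 35.
      At 35: no left child.
      At 35: go right to 22.
        22 is a leaf — visit 22.
      Visit 35.
    Visit 14.
  Visit 37.
At 16: go right to 3.
  3 is a leaf — visit 3.
Visit 16.
Full post-order sequence: 10, 7, 21, 22, 35, 14, 37, 3, 16.

7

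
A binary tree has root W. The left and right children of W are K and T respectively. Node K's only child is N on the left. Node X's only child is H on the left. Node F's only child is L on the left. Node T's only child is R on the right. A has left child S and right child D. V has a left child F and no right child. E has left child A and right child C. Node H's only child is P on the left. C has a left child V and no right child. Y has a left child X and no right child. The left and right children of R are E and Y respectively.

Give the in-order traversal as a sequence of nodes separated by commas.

In-order visits the left subtree, then the node, then the right subtree.
At W: go left to K.
  At K: go left to N.
    N is a leaf — visit N.
  Visit K.
  At K: no right child.
Visit W.
At W: go right to T.
  At T: no left child.
  Visit T.
  At T: go right to R.
    At R: go left to E.
      At E: go left to A.
        At A: go left to S.
          S is a leaf — visit S.
        Visit A.
        At A: go right to D.
          D is a leaf — visit D.
      Visit E.
      At E: go right to C.
        At C: go left to V.
          At V: go left to F.
            At F: go left to L.
              L is a leaf — visit L.
            Visit F.
            At F: no right child.
          Visit V.
          At V: no right child.
        Visit C.
        At C: no right child.
    Visit R.
    At R: go right to Y.
      At Y: go left to X.
        At X: go left to H.
          At H: go left to P.
            P is a leaf — visit P.
          Visit H.
          At H: no right child.
        Visit X.
        At X: no right child.
      Visit Y.
      At Y: no right child.

N, K, W, T, S, A, D, E, L, F, V, C, R, P, H, X, Y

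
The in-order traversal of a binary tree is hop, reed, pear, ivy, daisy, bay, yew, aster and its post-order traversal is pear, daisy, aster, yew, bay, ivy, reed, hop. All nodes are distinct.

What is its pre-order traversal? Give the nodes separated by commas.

hop, reed, ivy, pear, bay, daisy, yew, aster

The last element of post-order is the root; it splits in-order into left and right subtrees.
Root hop: left subtree has 0 nodes { }, right has 7 {reed, pear, ivy, daisy, bay, yew, aster}.
  Root reed: left subtree has 0 nodes { }, right has 6 {pear, ivy, daisy, bay, yew, aster}.
    Root ivy: left subtree has 1 node {pear}, right has 4 {daisy, bay, yew, aster}.
      Root bay: left subtree has 1 node {daisy}, right has 2 {yew, aster}.
        Root yew: left subtree has 0 nodes { }, right has 1 {aster}.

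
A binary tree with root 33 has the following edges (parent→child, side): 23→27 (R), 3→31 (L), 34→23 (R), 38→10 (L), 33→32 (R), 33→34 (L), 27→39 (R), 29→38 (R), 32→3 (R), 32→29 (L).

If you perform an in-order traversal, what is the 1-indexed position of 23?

2

In-order visits the left subtree, then the node, then the right subtree.
At 33: go left to 34.
  At 34: no left child.
  Visit 34.
  At 34: go right to 23.
    At 23: no left child.
    Visit 23.
    At 23: go right to 27.
      At 27: no left child.
      Visit 27.
      At 27: go right to 39.
        39 is a leaf — visit 39.
Visit 33.
At 33: go right to 32.
  At 32: go left to 29.
    At 29: no left child.
    Visit 29.
    At 29: go right to 38.
      At 38: go left to 10.
        10 is a leaf — visit 10.
      Visit 38.
      At 38: no right child.
  Visit 32.
  At 32: go right to 3.
    At 3: go left to 31.
      31 is a leaf — visit 31.
    Visit 3.
    At 3: no right child.
Full in-order sequence: 34, 23, 27, 39, 33, 29, 10, 38, 32, 31, 3.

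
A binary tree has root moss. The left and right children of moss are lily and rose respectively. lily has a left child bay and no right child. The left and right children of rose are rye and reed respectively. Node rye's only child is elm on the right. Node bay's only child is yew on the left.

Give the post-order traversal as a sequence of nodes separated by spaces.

Post-order visits the left subtree, then the right subtree, then the node.
At moss: go left to lily.
  At lily: go left to bay.
    At bay: go left to yew.
      yew is a leaf — visit yew.
    At bay: no right child.
    Visit bay.
  At lily: no right child.
  Visit lily.
At moss: go right to rose.
  At rose: go left to rye.
    At rye: no left child.
    At rye: go right to elm.
      elm is a leaf — visit elm.
    Visit rye.
  At rose: go right to reed.
    reed is a leaf — visit reed.
  Visit rose.
Visit moss.

yew bay lily elm rye reed rose moss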